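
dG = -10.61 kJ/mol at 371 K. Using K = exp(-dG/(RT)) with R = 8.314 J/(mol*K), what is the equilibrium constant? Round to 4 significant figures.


dG is in kJ/mol; multiply by 1000 to match R in J/(mol*K).
RT = 8.314 * 371 = 3084.494 J/mol
exponent = -dG*1000 / (RT) = -(-10.61*1000) / 3084.494 = 3.43978623
K = exp(3.43978623)
K = 31.180292, rounded to 4 significant figures:

31.18


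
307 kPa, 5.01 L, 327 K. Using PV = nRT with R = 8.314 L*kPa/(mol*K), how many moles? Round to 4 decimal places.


PV = nRT, solve for n = PV / (RT).
PV = 307 * 5.01 = 1538.07
RT = 8.314 * 327 = 2718.678
n = 1538.07 / 2718.678
n = 0.56574188 mol, rounded to 4 dp:

0.5657 mol


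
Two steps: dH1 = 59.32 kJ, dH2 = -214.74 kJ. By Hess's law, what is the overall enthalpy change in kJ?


Hess's law: enthalpy is a state function, so add the step enthalpies.
dH_total = dH1 + dH2 = 59.32 + (-214.74)
dH_total = -155.42 kJ:

-155.42 kJ


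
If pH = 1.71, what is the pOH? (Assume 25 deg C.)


At 25 deg C, pH + pOH = 14.
pOH = 14 - pH = 14 - 1.71
pOH = 12.29:

12.29


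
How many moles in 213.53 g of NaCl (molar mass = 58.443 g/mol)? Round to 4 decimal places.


n = mass / M
n = 213.53 / 58.443
n = 3.65364543 mol, rounded to 4 dp:

3.6536 mol


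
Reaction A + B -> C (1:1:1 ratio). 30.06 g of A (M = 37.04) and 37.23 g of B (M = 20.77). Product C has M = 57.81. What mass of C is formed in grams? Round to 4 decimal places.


Find moles of each reactant; the smaller value is the limiting reagent in a 1:1:1 reaction, so moles_C equals moles of the limiter.
n_A = mass_A / M_A = 30.06 / 37.04 = 0.811555 mol
n_B = mass_B / M_B = 37.23 / 20.77 = 1.792489 mol
Limiting reagent: A (smaller), n_limiting = 0.811555 mol
mass_C = n_limiting * M_C = 0.811555 * 57.81
mass_C = 46.91599455 g, rounded to 4 dp:

46.9160 g


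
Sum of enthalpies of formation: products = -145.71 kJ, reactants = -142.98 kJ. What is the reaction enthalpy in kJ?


dH_rxn = sum(dH_f products) - sum(dH_f reactants)
dH_rxn = -145.71 - (-142.98)
dH_rxn = -2.73 kJ:

-2.73 kJ


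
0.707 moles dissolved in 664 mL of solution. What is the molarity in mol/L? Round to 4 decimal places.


Convert volume to liters: V_L = V_mL / 1000.
V_L = 664 / 1000 = 0.664 L
M = n / V_L = 0.707 / 0.664
M = 1.06475904 mol/L, rounded to 4 dp:

1.0648 mol/L


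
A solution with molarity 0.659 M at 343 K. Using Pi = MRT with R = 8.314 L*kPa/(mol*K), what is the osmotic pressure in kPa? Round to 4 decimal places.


Osmotic pressure (van't Hoff): Pi = M*R*T.
RT = 8.314 * 343 = 2851.702
Pi = 0.659 * 2851.702
Pi = 1879.271618 kPa, rounded to 4 dp:

1879.2716 kPa


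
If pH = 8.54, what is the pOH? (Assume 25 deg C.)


At 25 deg C, pH + pOH = 14.
pOH = 14 - pH = 14 - 8.54
pOH = 5.46:

5.46


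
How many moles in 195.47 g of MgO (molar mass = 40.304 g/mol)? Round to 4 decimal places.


n = mass / M
n = 195.47 / 40.304
n = 4.84989083 mol, rounded to 4 dp:

4.8499 mol


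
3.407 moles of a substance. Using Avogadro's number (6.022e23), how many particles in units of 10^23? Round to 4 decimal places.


N = n * NA, then divide by 1e23 for the requested units.
N / 1e23 = n * 6.022
N / 1e23 = 3.407 * 6.022
N / 1e23 = 20.516954, rounded to 4 dp:

20.5170


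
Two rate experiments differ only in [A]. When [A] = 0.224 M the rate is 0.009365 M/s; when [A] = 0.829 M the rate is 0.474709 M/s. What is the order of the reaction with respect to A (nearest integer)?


Rate is proportional to [A]^n, so rate2/rate1 = ([A]2/[A]1)^n. Take logs to solve for n.
rate2/rate1 = 0.474709 / 0.009365 = 50.6897
[A]2/[A]1 = 0.829 / 0.224 = 3.7009
n = ln(50.6897) / ln(3.7009) = 3.0
Nearest integer order:

3


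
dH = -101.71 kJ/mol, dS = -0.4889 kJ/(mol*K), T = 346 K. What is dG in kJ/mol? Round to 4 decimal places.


Gibbs: dG = dH - T*dS (consistent units, dS already in kJ/(mol*K)).
T*dS = 346 * -0.4889 = -169.1594
dG = -101.71 - (-169.1594)
dG = 67.4494 kJ/mol, rounded to 4 dp:

67.4494 kJ/mol


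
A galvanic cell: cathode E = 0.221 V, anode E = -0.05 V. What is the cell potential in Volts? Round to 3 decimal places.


Standard cell potential: E_cell = E_cathode - E_anode.
E_cell = 0.221 - (-0.05)
E_cell = 0.271 V, rounded to 3 dp:

0.271 V


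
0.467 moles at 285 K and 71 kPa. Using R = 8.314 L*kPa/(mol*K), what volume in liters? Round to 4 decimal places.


PV = nRT, solve for V = nRT / P.
nRT = 0.467 * 8.314 * 285 = 1106.5518
V = 1106.5518 / 71
V = 15.58523662 L, rounded to 4 dp:

15.5852 L


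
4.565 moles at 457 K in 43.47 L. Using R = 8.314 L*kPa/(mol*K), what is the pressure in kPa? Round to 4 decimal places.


PV = nRT, solve for P = nRT / V.
nRT = 4.565 * 8.314 * 457 = 17344.7084
P = 17344.7084 / 43.47
P = 399.00410398 kPa, rounded to 4 dp:

399.0041 kPa


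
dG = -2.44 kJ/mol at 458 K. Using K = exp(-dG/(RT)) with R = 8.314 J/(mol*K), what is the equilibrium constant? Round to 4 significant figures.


dG is in kJ/mol; multiply by 1000 to match R in J/(mol*K).
RT = 8.314 * 458 = 3807.812 J/mol
exponent = -dG*1000 / (RT) = -(-2.44*1000) / 3807.812 = 0.64078794
K = exp(0.64078794)
K = 1.8979758, rounded to 4 significant figures:

1.898


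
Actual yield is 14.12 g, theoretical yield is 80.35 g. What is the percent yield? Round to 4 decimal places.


% yield = 100 * actual / theoretical
% yield = 100 * 14.12 / 80.35
% yield = 17.57311761 %, rounded to 4 dp:

17.5731 %


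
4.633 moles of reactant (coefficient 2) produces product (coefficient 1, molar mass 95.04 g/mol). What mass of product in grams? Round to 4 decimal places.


Use the coefficient ratio to convert reactant moles to product moles, then multiply by the product's molar mass.
moles_P = moles_R * (coeff_P / coeff_R) = 4.633 * (1/2) = 2.3165
mass_P = moles_P * M_P = 2.3165 * 95.04
mass_P = 220.16016 g, rounded to 4 dp:

220.1602 g


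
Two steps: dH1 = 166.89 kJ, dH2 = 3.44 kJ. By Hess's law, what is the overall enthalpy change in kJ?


Hess's law: enthalpy is a state function, so add the step enthalpies.
dH_total = dH1 + dH2 = 166.89 + (3.44)
dH_total = 170.33 kJ:

170.33 kJ


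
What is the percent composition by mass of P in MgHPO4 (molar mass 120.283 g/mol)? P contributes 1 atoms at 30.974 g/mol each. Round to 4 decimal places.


pct = 100 * (n_elem * M_elem) / M_total
mass_contribution = 1 * 30.974 = 30.974 g/mol
pct = 100 * 30.974 / 120.283
pct = 25.75093737 %, rounded to 4 dp:

25.7509 %


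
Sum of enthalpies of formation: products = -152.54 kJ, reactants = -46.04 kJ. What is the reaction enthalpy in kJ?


dH_rxn = sum(dH_f products) - sum(dH_f reactants)
dH_rxn = -152.54 - (-46.04)
dH_rxn = -106.5 kJ:

-106.50 kJ


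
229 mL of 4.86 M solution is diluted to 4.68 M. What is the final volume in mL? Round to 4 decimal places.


Dilution: M1*V1 = M2*V2, solve for V2.
V2 = M1*V1 / M2
V2 = 4.86 * 229 / 4.68
V2 = 1112.94 / 4.68
V2 = 237.80769231 mL, rounded to 4 dp:

237.8077 mL


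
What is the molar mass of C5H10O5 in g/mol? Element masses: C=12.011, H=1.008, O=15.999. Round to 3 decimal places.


M = sum(count * atomic_mass) over atoms.
M = 5*12.011 + 10*1.008 + 5*15.999
M = 60.055 + 10.08 + 79.995
M = 150.13 g/mol, rounded to 3 dp:

150.130 g/mol


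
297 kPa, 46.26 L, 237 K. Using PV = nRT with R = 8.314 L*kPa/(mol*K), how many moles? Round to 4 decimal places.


PV = nRT, solve for n = PV / (RT).
PV = 297 * 46.26 = 13739.22
RT = 8.314 * 237 = 1970.418
n = 13739.22 / 1970.418
n = 6.97274385 mol, rounded to 4 dp:

6.9727 mol


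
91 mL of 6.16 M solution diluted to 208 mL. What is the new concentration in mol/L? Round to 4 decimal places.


Dilution: M1*V1 = M2*V2, solve for M2.
M2 = M1*V1 / V2
M2 = 6.16 * 91 / 208
M2 = 560.56 / 208
M2 = 2.695 mol/L, rounded to 4 dp:

2.6950 mol/L


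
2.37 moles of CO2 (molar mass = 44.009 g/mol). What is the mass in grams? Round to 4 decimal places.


mass = n * M
mass = 2.37 * 44.009
mass = 104.30133 g, rounded to 4 dp:

104.3013 g


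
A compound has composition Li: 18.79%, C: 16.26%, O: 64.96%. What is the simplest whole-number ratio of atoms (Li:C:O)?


Assume 100 g of compound, divide each mass% by atomic mass to get moles, then normalize by the smallest to get a raw atom ratio.
Moles per 100 g: Li: 18.79/6.941 = 2.7071, C: 16.26/12.011 = 1.3538, O: 64.96/15.999 = 4.0603
Raw ratio (divide by min = 1.3538): Li: 2.0, C: 1.0, O: 2.999
Multiply by 1 to clear fractions: Li: 2.0 ~= 2, C: 1.0 ~= 1, O: 2.999 ~= 3
Reduce by GCD to get the simplest whole-number ratio:

2:1:3


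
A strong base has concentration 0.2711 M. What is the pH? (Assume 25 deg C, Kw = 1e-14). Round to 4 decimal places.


A strong base dissociates completely, so [OH-] equals the given concentration.
pOH = -log10([OH-]) = -log10(0.2711) = 0.56687
pH = 14 - pOH = 14 - 0.56687
pH = 13.43313, rounded to 4 dp:

13.4331


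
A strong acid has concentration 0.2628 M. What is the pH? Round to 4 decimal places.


A strong acid dissociates completely, so [H+] equals the given concentration.
pH = -log10([H+]) = -log10(0.2628)
pH = 0.58037464, rounded to 4 dp:

0.5804


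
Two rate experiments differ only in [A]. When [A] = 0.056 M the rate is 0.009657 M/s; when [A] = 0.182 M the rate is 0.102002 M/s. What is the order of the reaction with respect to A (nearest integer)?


Rate is proportional to [A]^n, so rate2/rate1 = ([A]2/[A]1)^n. Take logs to solve for n.
rate2/rate1 = 0.102002 / 0.009657 = 10.5625
[A]2/[A]1 = 0.182 / 0.056 = 3.25
n = ln(10.5625) / ln(3.25) = 2.0
Nearest integer order:

2


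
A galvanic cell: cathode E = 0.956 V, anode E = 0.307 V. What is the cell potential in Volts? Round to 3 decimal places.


Standard cell potential: E_cell = E_cathode - E_anode.
E_cell = 0.956 - (0.307)
E_cell = 0.649 V, rounded to 3 dp:

0.649 V


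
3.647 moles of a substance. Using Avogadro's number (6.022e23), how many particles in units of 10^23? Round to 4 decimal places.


N = n * NA, then divide by 1e23 for the requested units.
N / 1e23 = n * 6.022
N / 1e23 = 3.647 * 6.022
N / 1e23 = 21.962234, rounded to 4 dp:

21.9622


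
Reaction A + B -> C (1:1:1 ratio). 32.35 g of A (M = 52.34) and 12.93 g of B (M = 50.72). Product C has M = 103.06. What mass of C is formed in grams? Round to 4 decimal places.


Find moles of each reactant; the smaller value is the limiting reagent in a 1:1:1 reaction, so moles_C equals moles of the limiter.
n_A = mass_A / M_A = 32.35 / 52.34 = 0.618074 mol
n_B = mass_B / M_B = 12.93 / 50.72 = 0.254929 mol
Limiting reagent: B (smaller), n_limiting = 0.254929 mol
mass_C = n_limiting * M_C = 0.254929 * 103.06
mass_C = 26.27298274 g, rounded to 4 dp:

26.2730 g


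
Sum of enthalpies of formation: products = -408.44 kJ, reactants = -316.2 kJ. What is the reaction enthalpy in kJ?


dH_rxn = sum(dH_f products) - sum(dH_f reactants)
dH_rxn = -408.44 - (-316.2)
dH_rxn = -92.24 kJ:

-92.24 kJ


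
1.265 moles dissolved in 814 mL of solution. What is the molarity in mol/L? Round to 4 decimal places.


Convert volume to liters: V_L = V_mL / 1000.
V_L = 814 / 1000 = 0.814 L
M = n / V_L = 1.265 / 0.814
M = 1.55405405 mol/L, rounded to 4 dp:

1.5541 mol/L


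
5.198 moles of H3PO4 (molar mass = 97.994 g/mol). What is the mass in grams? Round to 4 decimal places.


mass = n * M
mass = 5.198 * 97.994
mass = 509.372812 g, rounded to 4 dp:

509.3728 g


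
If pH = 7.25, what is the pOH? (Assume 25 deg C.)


At 25 deg C, pH + pOH = 14.
pOH = 14 - pH = 14 - 7.25
pOH = 6.75:

6.75


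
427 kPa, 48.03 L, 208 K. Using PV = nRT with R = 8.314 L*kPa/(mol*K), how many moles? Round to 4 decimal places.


PV = nRT, solve for n = PV / (RT).
PV = 427 * 48.03 = 20508.81
RT = 8.314 * 208 = 1729.312
n = 20508.81 / 1729.312
n = 11.85951986 mol, rounded to 4 dp:

11.8595 mol


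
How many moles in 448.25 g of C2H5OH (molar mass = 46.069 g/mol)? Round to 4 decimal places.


n = mass / M
n = 448.25 / 46.069
n = 9.72997026 mol, rounded to 4 dp:

9.7300 mol


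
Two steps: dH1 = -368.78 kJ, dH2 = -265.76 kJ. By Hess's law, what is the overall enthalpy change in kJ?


Hess's law: enthalpy is a state function, so add the step enthalpies.
dH_total = dH1 + dH2 = -368.78 + (-265.76)
dH_total = -634.54 kJ:

-634.54 kJ


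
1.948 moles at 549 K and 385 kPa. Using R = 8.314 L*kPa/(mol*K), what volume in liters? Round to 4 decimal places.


PV = nRT, solve for V = nRT / P.
nRT = 1.948 * 8.314 * 549 = 8891.4239
V = 8891.4239 / 385
V = 23.09460753 L, rounded to 4 dp:

23.0946 L


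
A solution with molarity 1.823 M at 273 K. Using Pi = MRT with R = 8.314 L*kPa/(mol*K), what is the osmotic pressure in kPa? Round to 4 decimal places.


Osmotic pressure (van't Hoff): Pi = M*R*T.
RT = 8.314 * 273 = 2269.722
Pi = 1.823 * 2269.722
Pi = 4137.703206 kPa, rounded to 4 dp:

4137.7032 kPa


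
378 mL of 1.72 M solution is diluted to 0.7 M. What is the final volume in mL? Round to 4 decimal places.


Dilution: M1*V1 = M2*V2, solve for V2.
V2 = M1*V1 / M2
V2 = 1.72 * 378 / 0.7
V2 = 650.16 / 0.7
V2 = 928.8 mL, rounded to 4 dp:

928.8000 mL


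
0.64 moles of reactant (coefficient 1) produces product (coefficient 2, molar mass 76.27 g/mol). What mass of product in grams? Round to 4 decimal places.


Use the coefficient ratio to convert reactant moles to product moles, then multiply by the product's molar mass.
moles_P = moles_R * (coeff_P / coeff_R) = 0.64 * (2/1) = 1.28
mass_P = moles_P * M_P = 1.28 * 76.27
mass_P = 97.6256 g, rounded to 4 dp:

97.6256 g


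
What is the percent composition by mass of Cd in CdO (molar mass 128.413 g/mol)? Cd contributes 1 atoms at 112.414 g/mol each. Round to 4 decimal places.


pct = 100 * (n_elem * M_elem) / M_total
mass_contribution = 1 * 112.414 = 112.414 g/mol
pct = 100 * 112.414 / 128.413
pct = 87.54098105 %, rounded to 4 dp:

87.5410 %


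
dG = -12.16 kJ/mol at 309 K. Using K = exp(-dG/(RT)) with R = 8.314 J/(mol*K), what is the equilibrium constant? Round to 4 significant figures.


dG is in kJ/mol; multiply by 1000 to match R in J/(mol*K).
RT = 8.314 * 309 = 2569.026 J/mol
exponent = -dG*1000 / (RT) = -(-12.16*1000) / 2569.026 = 4.73331138
K = exp(4.73331138)
K = 113.67135, rounded to 4 significant figures:

113.7


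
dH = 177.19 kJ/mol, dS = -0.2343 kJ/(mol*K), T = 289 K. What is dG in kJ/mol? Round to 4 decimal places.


Gibbs: dG = dH - T*dS (consistent units, dS already in kJ/(mol*K)).
T*dS = 289 * -0.2343 = -67.7127
dG = 177.19 - (-67.7127)
dG = 244.9027 kJ/mol, rounded to 4 dp:

244.9027 kJ/mol


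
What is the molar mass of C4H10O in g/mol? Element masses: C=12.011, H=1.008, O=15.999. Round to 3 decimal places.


M = sum(count * atomic_mass) over atoms.
M = 4*12.011 + 10*1.008 + 1*15.999
M = 48.044 + 10.08 + 15.999
M = 74.123 g/mol, rounded to 3 dp:

74.123 g/mol


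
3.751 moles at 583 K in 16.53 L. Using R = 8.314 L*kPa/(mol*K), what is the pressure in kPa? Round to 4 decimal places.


PV = nRT, solve for P = nRT / V.
nRT = 3.751 * 8.314 * 583 = 18181.3296
P = 18181.3296 / 16.53
P = 1099.89894737 kPa, rounded to 4 dp:

1099.8989 kPa


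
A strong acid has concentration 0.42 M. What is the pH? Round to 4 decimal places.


A strong acid dissociates completely, so [H+] equals the given concentration.
pH = -log10([H+]) = -log10(0.42)
pH = 0.37675071, rounded to 4 dp:

0.3768


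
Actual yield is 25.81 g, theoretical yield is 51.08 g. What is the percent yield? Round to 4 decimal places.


% yield = 100 * actual / theoretical
% yield = 100 * 25.81 / 51.08
% yield = 50.52858262 %, rounded to 4 dp:

50.5286 %


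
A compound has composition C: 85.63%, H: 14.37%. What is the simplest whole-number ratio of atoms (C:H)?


Assume 100 g of compound, divide each mass% by atomic mass to get moles, then normalize by the smallest to get a raw atom ratio.
Moles per 100 g: C: 85.63/12.011 = 7.1293, H: 14.37/1.008 = 14.256
Raw ratio (divide by min = 7.1293): C: 1.0, H: 2.0
Multiply by 1 to clear fractions: C: 1.0 ~= 1, H: 2.0 ~= 2
Reduce by GCD to get the simplest whole-number ratio:

1:2


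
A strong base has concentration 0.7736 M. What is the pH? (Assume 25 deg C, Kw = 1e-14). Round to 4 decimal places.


A strong base dissociates completely, so [OH-] equals the given concentration.
pOH = -log10([OH-]) = -log10(0.7736) = 0.111484
pH = 14 - pOH = 14 - 0.111484
pH = 13.888516, rounded to 4 dp:

13.8885


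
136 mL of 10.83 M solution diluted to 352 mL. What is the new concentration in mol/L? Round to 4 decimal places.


Dilution: M1*V1 = M2*V2, solve for M2.
M2 = M1*V1 / V2
M2 = 10.83 * 136 / 352
M2 = 1472.88 / 352
M2 = 4.18431818 mol/L, rounded to 4 dp:

4.1843 mol/L


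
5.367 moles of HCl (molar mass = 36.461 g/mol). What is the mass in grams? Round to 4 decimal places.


mass = n * M
mass = 5.367 * 36.461
mass = 195.686187 g, rounded to 4 dp:

195.6862 g


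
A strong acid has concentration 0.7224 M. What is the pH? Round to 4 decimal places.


A strong acid dissociates completely, so [H+] equals the given concentration.
pH = -log10([H+]) = -log10(0.7224)
pH = 0.14122226, rounded to 4 dp:

0.1412


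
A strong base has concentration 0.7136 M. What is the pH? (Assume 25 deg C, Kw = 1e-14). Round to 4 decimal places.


A strong base dissociates completely, so [OH-] equals the given concentration.
pOH = -log10([OH-]) = -log10(0.7136) = 0.146545
pH = 14 - pOH = 14 - 0.146545
pH = 13.853455, rounded to 4 dp:

13.8535


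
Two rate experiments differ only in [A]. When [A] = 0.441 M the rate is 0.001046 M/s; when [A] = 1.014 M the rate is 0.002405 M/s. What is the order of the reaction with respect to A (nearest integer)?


Rate is proportional to [A]^n, so rate2/rate1 = ([A]2/[A]1)^n. Take logs to solve for n.
rate2/rate1 = 0.002405 / 0.001046 = 2.2992
[A]2/[A]1 = 1.014 / 0.441 = 2.2993
n = ln(2.2992) / ln(2.2993) = 1.0
Nearest integer order:

1


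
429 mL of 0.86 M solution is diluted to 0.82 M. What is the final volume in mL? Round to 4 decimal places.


Dilution: M1*V1 = M2*V2, solve for V2.
V2 = M1*V1 / M2
V2 = 0.86 * 429 / 0.82
V2 = 368.94 / 0.82
V2 = 449.92682927 mL, rounded to 4 dp:

449.9268 mL


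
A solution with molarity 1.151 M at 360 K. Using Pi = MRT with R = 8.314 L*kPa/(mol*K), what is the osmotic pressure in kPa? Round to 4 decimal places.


Osmotic pressure (van't Hoff): Pi = M*R*T.
RT = 8.314 * 360 = 2993.04
Pi = 1.151 * 2993.04
Pi = 3444.98904 kPa, rounded to 4 dp:

3444.9890 kPa


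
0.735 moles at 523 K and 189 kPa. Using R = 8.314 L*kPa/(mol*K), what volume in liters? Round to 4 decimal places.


PV = nRT, solve for V = nRT / P.
nRT = 0.735 * 8.314 * 523 = 3195.9432
V = 3195.9432 / 189
V = 16.90975238 L, rounded to 4 dp:

16.9098 L


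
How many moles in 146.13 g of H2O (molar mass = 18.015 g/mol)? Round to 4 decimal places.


n = mass / M
n = 146.13 / 18.015
n = 8.11157369 mol, rounded to 4 dp:

8.1116 mol


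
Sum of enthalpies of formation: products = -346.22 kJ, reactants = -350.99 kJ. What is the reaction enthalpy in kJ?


dH_rxn = sum(dH_f products) - sum(dH_f reactants)
dH_rxn = -346.22 - (-350.99)
dH_rxn = 4.77 kJ:

4.77 kJ


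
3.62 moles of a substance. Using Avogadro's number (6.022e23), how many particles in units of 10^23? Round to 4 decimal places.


N = n * NA, then divide by 1e23 for the requested units.
N / 1e23 = n * 6.022
N / 1e23 = 3.62 * 6.022
N / 1e23 = 21.79964, rounded to 4 dp:

21.7996


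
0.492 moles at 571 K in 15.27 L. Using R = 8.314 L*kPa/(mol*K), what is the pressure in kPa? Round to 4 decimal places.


PV = nRT, solve for P = nRT / V.
nRT = 0.492 * 8.314 * 571 = 2335.6686
P = 2335.6686 / 15.27
P = 152.95799607 kPa, rounded to 4 dp:

152.9580 kPa


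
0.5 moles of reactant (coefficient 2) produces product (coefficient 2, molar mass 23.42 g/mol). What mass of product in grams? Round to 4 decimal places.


Use the coefficient ratio to convert reactant moles to product moles, then multiply by the product's molar mass.
moles_P = moles_R * (coeff_P / coeff_R) = 0.5 * (2/2) = 0.5
mass_P = moles_P * M_P = 0.5 * 23.42
mass_P = 11.71 g, rounded to 4 dp:

11.7100 g


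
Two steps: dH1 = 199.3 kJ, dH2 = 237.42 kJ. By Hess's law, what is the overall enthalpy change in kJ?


Hess's law: enthalpy is a state function, so add the step enthalpies.
dH_total = dH1 + dH2 = 199.3 + (237.42)
dH_total = 436.72 kJ:

436.72 kJ


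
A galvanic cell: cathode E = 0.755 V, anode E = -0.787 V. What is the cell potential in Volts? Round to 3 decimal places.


Standard cell potential: E_cell = E_cathode - E_anode.
E_cell = 0.755 - (-0.787)
E_cell = 1.542 V, rounded to 3 dp:

1.542 V


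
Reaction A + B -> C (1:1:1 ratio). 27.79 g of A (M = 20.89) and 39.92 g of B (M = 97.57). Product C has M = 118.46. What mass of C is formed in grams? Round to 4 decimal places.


Find moles of each reactant; the smaller value is the limiting reagent in a 1:1:1 reaction, so moles_C equals moles of the limiter.
n_A = mass_A / M_A = 27.79 / 20.89 = 1.330302 mol
n_B = mass_B / M_B = 39.92 / 97.57 = 0.409142 mol
Limiting reagent: B (smaller), n_limiting = 0.409142 mol
mass_C = n_limiting * M_C = 0.409142 * 118.46
mass_C = 48.46696132 g, rounded to 4 dp:

48.4670 g


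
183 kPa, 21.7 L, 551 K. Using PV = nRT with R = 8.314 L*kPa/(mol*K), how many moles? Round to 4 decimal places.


PV = nRT, solve for n = PV / (RT).
PV = 183 * 21.7 = 3971.1
RT = 8.314 * 551 = 4581.014
n = 3971.1 / 4581.014
n = 0.86686048 mol, rounded to 4 dp:

0.8669 mol


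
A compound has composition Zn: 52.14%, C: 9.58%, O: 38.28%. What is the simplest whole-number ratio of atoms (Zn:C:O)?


Assume 100 g of compound, divide each mass% by atomic mass to get moles, then normalize by the smallest to get a raw atom ratio.
Moles per 100 g: Zn: 52.14/65.38 = 0.7975, C: 9.58/12.011 = 0.7976, O: 38.28/15.999 = 2.3926
Raw ratio (divide by min = 0.7975): Zn: 1.0, C: 1.0, O: 3.0
Multiply by 1 to clear fractions: Zn: 1.0 ~= 1, C: 1.0 ~= 1, O: 3.0 ~= 3
Reduce by GCD to get the simplest whole-number ratio:

1:1:3


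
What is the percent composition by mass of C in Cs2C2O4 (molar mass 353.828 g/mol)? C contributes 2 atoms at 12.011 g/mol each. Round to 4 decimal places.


pct = 100 * (n_elem * M_elem) / M_total
mass_contribution = 2 * 12.011 = 24.022 g/mol
pct = 100 * 24.022 / 353.828
pct = 6.7891744 %, rounded to 4 dp:

6.7892 %


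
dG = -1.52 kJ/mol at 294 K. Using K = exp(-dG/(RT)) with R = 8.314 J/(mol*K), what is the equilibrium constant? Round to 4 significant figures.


dG is in kJ/mol; multiply by 1000 to match R in J/(mol*K).
RT = 8.314 * 294 = 2444.316 J/mol
exponent = -dG*1000 / (RT) = -(-1.52*1000) / 2444.316 = 0.62185086
K = exp(0.62185086)
K = 1.8623718, rounded to 4 significant figures:

1.862


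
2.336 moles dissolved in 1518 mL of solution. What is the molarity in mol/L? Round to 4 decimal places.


Convert volume to liters: V_L = V_mL / 1000.
V_L = 1518 / 1000 = 1.518 L
M = n / V_L = 2.336 / 1.518
M = 1.53886693 mol/L, rounded to 4 dp:

1.5389 mol/L


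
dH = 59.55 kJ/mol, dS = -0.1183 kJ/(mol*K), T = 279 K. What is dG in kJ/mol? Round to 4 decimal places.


Gibbs: dG = dH - T*dS (consistent units, dS already in kJ/(mol*K)).
T*dS = 279 * -0.1183 = -33.0057
dG = 59.55 - (-33.0057)
dG = 92.5557 kJ/mol, rounded to 4 dp:

92.5557 kJ/mol


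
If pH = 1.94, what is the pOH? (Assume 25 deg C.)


At 25 deg C, pH + pOH = 14.
pOH = 14 - pH = 14 - 1.94
pOH = 12.06:

12.06


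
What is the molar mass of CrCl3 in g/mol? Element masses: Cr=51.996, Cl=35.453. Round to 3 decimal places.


M = sum(count * atomic_mass) over atoms.
M = 1*51.996 + 3*35.453
M = 51.996 + 106.359
M = 158.355 g/mol, rounded to 3 dp:

158.355 g/mol


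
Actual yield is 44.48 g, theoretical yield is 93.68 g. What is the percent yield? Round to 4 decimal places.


% yield = 100 * actual / theoretical
% yield = 100 * 44.48 / 93.68
% yield = 47.48078565 %, rounded to 4 dp:

47.4808 %


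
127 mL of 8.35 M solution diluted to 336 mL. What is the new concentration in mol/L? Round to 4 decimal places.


Dilution: M1*V1 = M2*V2, solve for M2.
M2 = M1*V1 / V2
M2 = 8.35 * 127 / 336
M2 = 1060.45 / 336
M2 = 3.15610119 mol/L, rounded to 4 dp:

3.1561 mol/L


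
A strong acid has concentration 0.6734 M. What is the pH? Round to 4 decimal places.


A strong acid dissociates completely, so [H+] equals the given concentration.
pH = -log10([H+]) = -log10(0.6734)
pH = 0.17172689, rounded to 4 dp:

0.1717


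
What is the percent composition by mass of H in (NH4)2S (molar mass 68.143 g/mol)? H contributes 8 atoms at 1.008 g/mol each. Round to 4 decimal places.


pct = 100 * (n_elem * M_elem) / M_total
mass_contribution = 8 * 1.008 = 8.064 g/mol
pct = 100 * 8.064 / 68.143
pct = 11.83393746 %, rounded to 4 dp:

11.8339 %


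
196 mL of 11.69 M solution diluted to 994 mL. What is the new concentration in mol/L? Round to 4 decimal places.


Dilution: M1*V1 = M2*V2, solve for M2.
M2 = M1*V1 / V2
M2 = 11.69 * 196 / 994
M2 = 2291.24 / 994
M2 = 2.30507042 mol/L, rounded to 4 dp:

2.3051 mol/L


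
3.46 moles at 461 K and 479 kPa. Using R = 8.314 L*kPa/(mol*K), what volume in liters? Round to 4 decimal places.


PV = nRT, solve for V = nRT / P.
nRT = 3.46 * 8.314 * 461 = 13261.3288
V = 13261.3288 / 479
V = 27.68544635 L, rounded to 4 dp:

27.6854 L


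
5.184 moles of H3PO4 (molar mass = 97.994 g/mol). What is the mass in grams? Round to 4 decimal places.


mass = n * M
mass = 5.184 * 97.994
mass = 508.000896 g, rounded to 4 dp:

508.0009 g


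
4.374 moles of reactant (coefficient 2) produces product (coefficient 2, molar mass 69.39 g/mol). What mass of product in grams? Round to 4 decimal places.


Use the coefficient ratio to convert reactant moles to product moles, then multiply by the product's molar mass.
moles_P = moles_R * (coeff_P / coeff_R) = 4.374 * (2/2) = 4.374
mass_P = moles_P * M_P = 4.374 * 69.39
mass_P = 303.51186 g, rounded to 4 dp:

303.5119 g


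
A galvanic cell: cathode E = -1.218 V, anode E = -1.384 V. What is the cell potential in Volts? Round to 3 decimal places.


Standard cell potential: E_cell = E_cathode - E_anode.
E_cell = -1.218 - (-1.384)
E_cell = 0.166 V, rounded to 3 dp:

0.166 V


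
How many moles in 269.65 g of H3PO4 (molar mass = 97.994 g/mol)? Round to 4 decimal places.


n = mass / M
n = 269.65 / 97.994
n = 2.75169908 mol, rounded to 4 dp:

2.7517 mol


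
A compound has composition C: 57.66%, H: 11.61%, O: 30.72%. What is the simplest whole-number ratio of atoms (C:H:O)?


Assume 100 g of compound, divide each mass% by atomic mass to get moles, then normalize by the smallest to get a raw atom ratio.
Moles per 100 g: C: 57.66/12.011 = 4.8006, H: 11.61/1.008 = 11.5179, O: 30.72/15.999 = 1.9201
Raw ratio (divide by min = 1.9201): C: 2.5, H: 5.999, O: 1.0
Multiply by 2 to clear fractions: C: 5.0 ~= 5, H: 11.997 ~= 12, O: 2.0 ~= 2
Reduce by GCD to get the simplest whole-number ratio:

5:12:2


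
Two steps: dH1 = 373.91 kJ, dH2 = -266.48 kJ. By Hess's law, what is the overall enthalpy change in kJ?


Hess's law: enthalpy is a state function, so add the step enthalpies.
dH_total = dH1 + dH2 = 373.91 + (-266.48)
dH_total = 107.43 kJ:

107.43 kJ


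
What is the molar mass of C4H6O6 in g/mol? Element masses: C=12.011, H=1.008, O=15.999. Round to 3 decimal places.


M = sum(count * atomic_mass) over atoms.
M = 4*12.011 + 6*1.008 + 6*15.999
M = 48.044 + 6.048 + 95.994
M = 150.086 g/mol, rounded to 3 dp:

150.086 g/mol


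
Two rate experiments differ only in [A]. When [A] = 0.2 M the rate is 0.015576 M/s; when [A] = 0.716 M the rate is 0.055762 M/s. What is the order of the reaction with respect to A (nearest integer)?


Rate is proportional to [A]^n, so rate2/rate1 = ([A]2/[A]1)^n. Take logs to solve for n.
rate2/rate1 = 0.055762 / 0.015576 = 3.58
[A]2/[A]1 = 0.716 / 0.2 = 3.58
n = ln(3.58) / ln(3.58) = 1.0
Nearest integer order:

1


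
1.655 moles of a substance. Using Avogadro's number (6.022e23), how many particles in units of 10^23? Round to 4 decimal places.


N = n * NA, then divide by 1e23 for the requested units.
N / 1e23 = n * 6.022
N / 1e23 = 1.655 * 6.022
N / 1e23 = 9.96641, rounded to 4 dp:

9.9664


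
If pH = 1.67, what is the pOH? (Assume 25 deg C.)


At 25 deg C, pH + pOH = 14.
pOH = 14 - pH = 14 - 1.67
pOH = 12.33:

12.33


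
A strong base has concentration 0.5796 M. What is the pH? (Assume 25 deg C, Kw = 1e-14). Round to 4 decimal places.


A strong base dissociates completely, so [OH-] equals the given concentration.
pOH = -log10([OH-]) = -log10(0.5796) = 0.236872
pH = 14 - pOH = 14 - 0.236872
pH = 13.763128, rounded to 4 dp:

13.7631


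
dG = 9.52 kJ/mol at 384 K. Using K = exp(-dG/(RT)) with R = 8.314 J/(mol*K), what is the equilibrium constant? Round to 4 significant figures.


dG is in kJ/mol; multiply by 1000 to match R in J/(mol*K).
RT = 8.314 * 384 = 3192.576 J/mol
exponent = -dG*1000 / (RT) = -(9.52*1000) / 3192.576 = -2.98191805
K = exp(-2.98191805)
K = 0.050695504, rounded to 4 significant figures:

0.05070


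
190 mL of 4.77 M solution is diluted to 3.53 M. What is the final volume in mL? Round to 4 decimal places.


Dilution: M1*V1 = M2*V2, solve for V2.
V2 = M1*V1 / M2
V2 = 4.77 * 190 / 3.53
V2 = 906.3 / 3.53
V2 = 256.74220963 mL, rounded to 4 dp:

256.7422 mL


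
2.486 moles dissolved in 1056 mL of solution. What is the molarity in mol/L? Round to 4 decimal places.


Convert volume to liters: V_L = V_mL / 1000.
V_L = 1056 / 1000 = 1.056 L
M = n / V_L = 2.486 / 1.056
M = 2.35416667 mol/L, rounded to 4 dp:

2.3542 mol/L


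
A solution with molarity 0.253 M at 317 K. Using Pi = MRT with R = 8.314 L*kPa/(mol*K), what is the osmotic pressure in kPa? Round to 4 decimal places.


Osmotic pressure (van't Hoff): Pi = M*R*T.
RT = 8.314 * 317 = 2635.538
Pi = 0.253 * 2635.538
Pi = 666.791114 kPa, rounded to 4 dp:

666.7911 kPa


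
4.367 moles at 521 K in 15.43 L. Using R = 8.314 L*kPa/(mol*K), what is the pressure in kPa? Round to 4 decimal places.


PV = nRT, solve for P = nRT / V.
nRT = 4.367 * 8.314 * 521 = 18916.071
P = 18916.071 / 15.43
P = 1225.92812703 kPa, rounded to 4 dp:

1225.9281 kPa


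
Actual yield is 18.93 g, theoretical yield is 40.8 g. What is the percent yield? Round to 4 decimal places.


% yield = 100 * actual / theoretical
% yield = 100 * 18.93 / 40.8
% yield = 46.39705882 %, rounded to 4 dp:

46.3971 %


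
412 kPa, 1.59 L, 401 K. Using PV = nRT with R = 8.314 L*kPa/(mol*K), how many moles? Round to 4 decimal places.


PV = nRT, solve for n = PV / (RT).
PV = 412 * 1.59 = 655.08
RT = 8.314 * 401 = 3333.914
n = 655.08 / 3333.914
n = 0.19648977 mol, rounded to 4 dp:

0.1965 mol


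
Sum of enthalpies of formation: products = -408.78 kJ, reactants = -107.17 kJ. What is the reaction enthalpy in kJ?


dH_rxn = sum(dH_f products) - sum(dH_f reactants)
dH_rxn = -408.78 - (-107.17)
dH_rxn = -301.61 kJ:

-301.61 kJ


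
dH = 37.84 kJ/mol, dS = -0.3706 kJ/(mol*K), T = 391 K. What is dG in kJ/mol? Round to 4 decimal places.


Gibbs: dG = dH - T*dS (consistent units, dS already in kJ/(mol*K)).
T*dS = 391 * -0.3706 = -144.9046
dG = 37.84 - (-144.9046)
dG = 182.7446 kJ/mol, rounded to 4 dp:

182.7446 kJ/mol


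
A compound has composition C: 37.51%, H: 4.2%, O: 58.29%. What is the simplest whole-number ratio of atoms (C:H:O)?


Assume 100 g of compound, divide each mass% by atomic mass to get moles, then normalize by the smallest to get a raw atom ratio.
Moles per 100 g: C: 37.51/12.011 = 3.123, H: 4.2/1.008 = 4.1667, O: 58.29/15.999 = 3.6434
Raw ratio (divide by min = 3.123): C: 1.0, H: 1.334, O: 1.167
Multiply by 6 to clear fractions: C: 6.0 ~= 6, H: 8.005 ~= 8, O: 7.0 ~= 7
Reduce by GCD to get the simplest whole-number ratio:

6:8:7


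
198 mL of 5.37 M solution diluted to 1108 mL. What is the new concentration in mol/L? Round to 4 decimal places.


Dilution: M1*V1 = M2*V2, solve for M2.
M2 = M1*V1 / V2
M2 = 5.37 * 198 / 1108
M2 = 1063.26 / 1108
M2 = 0.95962094 mol/L, rounded to 4 dp:

0.9596 mol/L


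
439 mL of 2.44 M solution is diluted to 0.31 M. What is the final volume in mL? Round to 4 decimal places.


Dilution: M1*V1 = M2*V2, solve for V2.
V2 = M1*V1 / M2
V2 = 2.44 * 439 / 0.31
V2 = 1071.16 / 0.31
V2 = 3455.35483871 mL, rounded to 4 dp:

3455.3548 mL


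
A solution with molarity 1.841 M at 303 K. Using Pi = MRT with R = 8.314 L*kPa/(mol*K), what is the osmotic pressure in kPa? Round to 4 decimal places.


Osmotic pressure (van't Hoff): Pi = M*R*T.
RT = 8.314 * 303 = 2519.142
Pi = 1.841 * 2519.142
Pi = 4637.740422 kPa, rounded to 4 dp:

4637.7404 kPa


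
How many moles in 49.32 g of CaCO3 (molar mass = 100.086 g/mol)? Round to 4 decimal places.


n = mass / M
n = 49.32 / 100.086
n = 0.49277621 mol, rounded to 4 dp:

0.4928 mol


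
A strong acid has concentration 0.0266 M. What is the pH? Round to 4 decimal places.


A strong acid dissociates completely, so [H+] equals the given concentration.
pH = -log10([H+]) = -log10(0.0266)
pH = 1.57511836, rounded to 4 dp:

1.5751


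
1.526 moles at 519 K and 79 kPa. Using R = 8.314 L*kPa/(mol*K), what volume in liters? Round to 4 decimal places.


PV = nRT, solve for V = nRT / P.
nRT = 1.526 * 8.314 * 519 = 6584.6381
V = 6584.6381 / 79
V = 83.34984937 L, rounded to 4 dp:

83.3498 L


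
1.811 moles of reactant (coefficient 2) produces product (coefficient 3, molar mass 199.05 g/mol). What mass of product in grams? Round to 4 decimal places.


Use the coefficient ratio to convert reactant moles to product moles, then multiply by the product's molar mass.
moles_P = moles_R * (coeff_P / coeff_R) = 1.811 * (3/2) = 2.7165
mass_P = moles_P * M_P = 2.7165 * 199.05
mass_P = 540.719325 g, rounded to 4 dp:

540.7193 g


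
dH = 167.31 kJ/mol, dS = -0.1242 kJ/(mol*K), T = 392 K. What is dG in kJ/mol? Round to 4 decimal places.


Gibbs: dG = dH - T*dS (consistent units, dS already in kJ/(mol*K)).
T*dS = 392 * -0.1242 = -48.6864
dG = 167.31 - (-48.6864)
dG = 215.9964 kJ/mol, rounded to 4 dp:

215.9964 kJ/mol


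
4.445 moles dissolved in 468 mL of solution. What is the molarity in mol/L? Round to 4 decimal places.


Convert volume to liters: V_L = V_mL / 1000.
V_L = 468 / 1000 = 0.468 L
M = n / V_L = 4.445 / 0.468
M = 9.49786325 mol/L, rounded to 4 dp:

9.4979 mol/L


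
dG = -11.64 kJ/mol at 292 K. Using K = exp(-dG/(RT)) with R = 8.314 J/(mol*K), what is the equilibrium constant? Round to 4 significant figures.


dG is in kJ/mol; multiply by 1000 to match R in J/(mol*K).
RT = 8.314 * 292 = 2427.688 J/mol
exponent = -dG*1000 / (RT) = -(-11.64*1000) / 2427.688 = 4.79468531
K = exp(4.79468531)
K = 120.86634, rounded to 4 significant figures:

120.9


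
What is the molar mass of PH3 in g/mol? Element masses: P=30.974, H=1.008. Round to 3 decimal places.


M = sum(count * atomic_mass) over atoms.
M = 1*30.974 + 3*1.008
M = 30.974 + 3.024
M = 33.998 g/mol, rounded to 3 dp:

33.998 g/mol


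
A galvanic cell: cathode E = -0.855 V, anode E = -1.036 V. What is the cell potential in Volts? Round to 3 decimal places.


Standard cell potential: E_cell = E_cathode - E_anode.
E_cell = -0.855 - (-1.036)
E_cell = 0.181 V, rounded to 3 dp:

0.181 V


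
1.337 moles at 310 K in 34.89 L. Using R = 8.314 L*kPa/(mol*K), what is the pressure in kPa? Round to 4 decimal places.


PV = nRT, solve for P = nRT / V.
nRT = 1.337 * 8.314 * 310 = 3445.9036
P = 3445.9036 / 34.89
P = 98.7647922 kPa, rounded to 4 dp:

98.7648 kPa


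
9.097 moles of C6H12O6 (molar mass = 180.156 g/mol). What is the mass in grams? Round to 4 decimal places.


mass = n * M
mass = 9.097 * 180.156
mass = 1638.879132 g, rounded to 4 dp:

1638.8791 g


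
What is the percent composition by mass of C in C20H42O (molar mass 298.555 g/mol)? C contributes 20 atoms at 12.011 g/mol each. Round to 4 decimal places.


pct = 100 * (n_elem * M_elem) / M_total
mass_contribution = 20 * 12.011 = 240.22 g/mol
pct = 100 * 240.22 / 298.555
pct = 80.4608866 %, rounded to 4 dp:

80.4609 %


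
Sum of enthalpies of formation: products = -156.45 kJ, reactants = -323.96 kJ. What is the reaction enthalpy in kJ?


dH_rxn = sum(dH_f products) - sum(dH_f reactants)
dH_rxn = -156.45 - (-323.96)
dH_rxn = 167.51 kJ:

167.51 kJ


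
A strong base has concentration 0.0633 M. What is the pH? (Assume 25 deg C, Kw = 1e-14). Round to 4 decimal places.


A strong base dissociates completely, so [OH-] equals the given concentration.
pOH = -log10([OH-]) = -log10(0.0633) = 1.198596
pH = 14 - pOH = 14 - 1.198596
pH = 12.801404, rounded to 4 dp:

12.8014


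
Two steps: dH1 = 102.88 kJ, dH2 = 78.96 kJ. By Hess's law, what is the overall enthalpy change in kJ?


Hess's law: enthalpy is a state function, so add the step enthalpies.
dH_total = dH1 + dH2 = 102.88 + (78.96)
dH_total = 181.84 kJ:

181.84 kJ


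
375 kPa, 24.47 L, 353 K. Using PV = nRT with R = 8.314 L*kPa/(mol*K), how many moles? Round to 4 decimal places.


PV = nRT, solve for n = PV / (RT).
PV = 375 * 24.47 = 9176.25
RT = 8.314 * 353 = 2934.842
n = 9176.25 / 2934.842
n = 3.12665895 mol, rounded to 4 dp:

3.1267 mol


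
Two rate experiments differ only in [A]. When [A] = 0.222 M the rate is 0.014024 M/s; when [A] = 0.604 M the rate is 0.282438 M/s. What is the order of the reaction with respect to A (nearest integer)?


Rate is proportional to [A]^n, so rate2/rate1 = ([A]2/[A]1)^n. Take logs to solve for n.
rate2/rate1 = 0.282438 / 0.014024 = 20.1396
[A]2/[A]1 = 0.604 / 0.222 = 2.7207
n = ln(20.1396) / ln(2.7207) = 3.0
Nearest integer order:

3


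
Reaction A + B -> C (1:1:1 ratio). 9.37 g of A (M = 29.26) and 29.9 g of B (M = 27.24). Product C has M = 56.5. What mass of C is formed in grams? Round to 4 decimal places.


Find moles of each reactant; the smaller value is the limiting reagent in a 1:1:1 reaction, so moles_C equals moles of the limiter.
n_A = mass_A / M_A = 9.37 / 29.26 = 0.320232 mol
n_B = mass_B / M_B = 29.9 / 27.24 = 1.097651 mol
Limiting reagent: A (smaller), n_limiting = 0.320232 mol
mass_C = n_limiting * M_C = 0.320232 * 56.5
mass_C = 18.093108 g, rounded to 4 dp:

18.0931 g


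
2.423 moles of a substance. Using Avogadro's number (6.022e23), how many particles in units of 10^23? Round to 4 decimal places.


N = n * NA, then divide by 1e23 for the requested units.
N / 1e23 = n * 6.022
N / 1e23 = 2.423 * 6.022
N / 1e23 = 14.591306, rounded to 4 dp:

14.5913


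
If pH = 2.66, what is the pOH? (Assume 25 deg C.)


At 25 deg C, pH + pOH = 14.
pOH = 14 - pH = 14 - 2.66
pOH = 11.34:

11.34


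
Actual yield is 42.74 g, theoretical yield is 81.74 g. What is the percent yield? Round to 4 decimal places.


% yield = 100 * actual / theoretical
% yield = 100 * 42.74 / 81.74
% yield = 52.28774162 %, rounded to 4 dp:

52.2877 %


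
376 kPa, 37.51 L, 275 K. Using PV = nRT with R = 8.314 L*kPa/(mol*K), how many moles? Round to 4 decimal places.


PV = nRT, solve for n = PV / (RT).
PV = 376 * 37.51 = 14103.76
RT = 8.314 * 275 = 2286.35
n = 14103.76 / 2286.35
n = 6.16867934 mol, rounded to 4 dp:

6.1687 mol


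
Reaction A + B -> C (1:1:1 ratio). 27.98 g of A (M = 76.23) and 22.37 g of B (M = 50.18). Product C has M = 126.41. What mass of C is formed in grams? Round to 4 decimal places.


Find moles of each reactant; the smaller value is the limiting reagent in a 1:1:1 reaction, so moles_C equals moles of the limiter.
n_A = mass_A / M_A = 27.98 / 76.23 = 0.367047 mol
n_B = mass_B / M_B = 22.37 / 50.18 = 0.445795 mol
Limiting reagent: A (smaller), n_limiting = 0.367047 mol
mass_C = n_limiting * M_C = 0.367047 * 126.41
mass_C = 46.39841127 g, rounded to 4 dp:

46.3984 g


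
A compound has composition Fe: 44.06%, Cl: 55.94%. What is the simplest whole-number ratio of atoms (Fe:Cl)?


Assume 100 g of compound, divide each mass% by atomic mass to get moles, then normalize by the smallest to get a raw atom ratio.
Moles per 100 g: Fe: 44.06/55.845 = 0.789, Cl: 55.94/35.453 = 1.5779
Raw ratio (divide by min = 0.789): Fe: 1.0, Cl: 2.0
Multiply by 1 to clear fractions: Fe: 1.0 ~= 1, Cl: 2.0 ~= 2
Reduce by GCD to get the simplest whole-number ratio:

1:2
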